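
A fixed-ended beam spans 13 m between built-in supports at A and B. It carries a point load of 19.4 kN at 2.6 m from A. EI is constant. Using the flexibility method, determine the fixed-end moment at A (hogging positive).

Release both end moments; the primary structure is a simply-supported span AB with redundants M_A and M_B.
On the primary (simply-supported) span, the end slopes from the loading are:
  at A: point load 19.4 at a = 2.6: Pab(L + b)/(6LEI) = 157.4/EI
  at B: point load 19.4 at a = 2.6: Pab(L + a)/(6LEI) = 104.9/EI
  θ_A0 = 157.4/EI,  θ_B0 = 104.9/EI
Flexibility coefficients: a unit moment at one end gives L/(3EI) there and L/(6EI) at the far end, so f₁₁ = f₂₂ = 4.333/EI and f₁₂ = f₂₁ = 2.167/EI.
Compatibility — zero rotation at each built-in end:
  4.333 M_A + 2.167 M_B = 157.4
  2.167 M_A + 4.333 M_B = 104.9
Solving the pair gives M_A = 32.28 kN·m and M_B = 8.07 kN·m (hogging).

M_A = 32.28 kN·m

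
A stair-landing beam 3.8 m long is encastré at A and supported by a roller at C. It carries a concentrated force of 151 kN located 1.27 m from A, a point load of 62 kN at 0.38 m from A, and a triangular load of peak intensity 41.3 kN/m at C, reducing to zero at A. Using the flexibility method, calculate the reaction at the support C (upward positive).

Take the reaction at C as the redundant and release it; the primary structure is a cantilever fixed at A.
Downward deflection at the released point C due to the loads:
  point load 151 at a = 1.27: Pa²(3L − a)/(6EI) = 411.2/EI
  point load 62 at a = 0.38: Pa²(3L − a)/(6EI) = 16.44/EI
  triangular load, peak 41.3 at the free end: 11w₀L⁴/(120EI) = 789.4/EI
  δ_0 = 1217/EI
Flexibility coefficient — unit upward force at C: δ_{CC} = L³/(3EI) = 18.29/EI.
The prop prevents deflection at C: R_C = δ_0/δ_{CC} = 1217/18.29 = 66.54 kN.

R_C = 66.54 kN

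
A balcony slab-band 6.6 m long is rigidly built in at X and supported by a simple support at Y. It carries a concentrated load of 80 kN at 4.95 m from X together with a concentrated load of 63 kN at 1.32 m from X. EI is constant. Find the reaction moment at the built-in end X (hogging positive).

Choose R_Y as the redundant. The primary structure is the cantilever fixed at X.
Downward deflection at the released point Y due to the loads:
  point load 80 at a = 4.95: Pa²(3L − a)/(6EI) = 4851/EI
  point load 63 at a = 1.32: Pa²(3L − a)/(6EI) = 338.1/EI
  δ_0 = 5190/EI
Tip deflection under a unit load at Y: L³/(3EI) = 95.83/EI.
The prop prevents deflection at Y: R_Y = δ_0/δ_{YY} = 5190/95.83 = 54.15 kN.
Moment equilibrium about X: M_X = Σ(load moments about X) − R_Y·L = 479.2 − 54.15×6.6 = 121.8 kN·m.

M_X = 121.8 kN·m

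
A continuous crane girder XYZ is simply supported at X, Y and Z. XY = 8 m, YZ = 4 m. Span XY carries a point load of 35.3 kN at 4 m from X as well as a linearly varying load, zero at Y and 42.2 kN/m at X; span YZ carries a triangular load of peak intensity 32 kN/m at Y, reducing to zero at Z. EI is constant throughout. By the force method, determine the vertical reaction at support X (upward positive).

R_X = 111.2 kN

Take M_Y as the redundant. Released structure: two simple spans XY and YZ with a hinge at Y.
Discontinuity in slope at Y on the released structure — sum the simple-span end rotations:
  span XY: point load 35.3 at a = 4: Pab(L + a)/(6LEI) = 141.2/EI
  span XY: triangular load, peak 42.2: 7w₀L³/(360EI) = 420.1/EI
  span YZ: triangular load, peak 32: w₀L³/(45EI) = 45.51/EI
  relative rotation θ_0 = (561.3 + 45.51)/EI = 606.8/EI
A unit hogging moment at Y produces rotation L₁/(3EI) + L₂/(3EI) = 4/EI.
Slope continuity at Y: θ_0 = M_Y·4/EI, so M_Y = 606.8/4 = 151.7 kN·m (hogging).
Span XY, ΣM about X with M_Y applied at Y: R_Y^{XY}·8 = 591.3 + 151.7, so R_Y^{XY} = 92.88 kN and R_X = 204.1 − 92.88 = 111.2 kN.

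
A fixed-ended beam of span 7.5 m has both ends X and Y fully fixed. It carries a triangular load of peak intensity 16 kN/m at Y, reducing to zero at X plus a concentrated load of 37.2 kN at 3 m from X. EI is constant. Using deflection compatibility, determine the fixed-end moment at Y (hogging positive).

M_Y = 71.78 kN·m

Release both end moments; the primary structure is a simply-supported span XY with redundants M_X and M_Y.
On the primary (simply-supported) span, the end slopes from the loading are:
  at X: triangular load, peak 16: 7w₀L³/(360EI) = 131.2/EI
  at Y: triangular load, peak 16: w₀L³/(45EI) = 150/EI
  at X: point load 37.2 at a = 3: Pab(L + b)/(6LEI) = 133.9/EI
  at Y: point load 37.2 at a = 3: Pab(L + a)/(6LEI) = 117.2/EI
  θ_X0 = 265.2/EI,  θ_Y0 = 267.2/EI
Flexibility coefficients: a unit moment at one end gives L/(3EI) there and L/(6EI) at the far end, so f₁₁ = f₂₂ = 2.5/EI and f₁₂ = f₂₁ = 1.25/EI.
Compatibility — zero rotation at each built-in end:
  2.5 M_X + 1.25 M_Y = 265.2
  1.25 M_X + 2.5 M_Y = 267.2
Solving the pair gives M_X = 70.18 kN·m and M_Y = 71.78 kN·m (hogging).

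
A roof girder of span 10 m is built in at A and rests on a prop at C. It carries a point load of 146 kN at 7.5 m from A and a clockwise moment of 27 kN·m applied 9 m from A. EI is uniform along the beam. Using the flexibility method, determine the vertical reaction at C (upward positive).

Choose R_C as the redundant. The primary structure is the cantilever fixed at A.
Primary-structure tip deflection at C by superposition:
  point load 146 at a = 7.5: Pa²(3L − a)/(6EI) = 30797/EI
  clockwise couple 27 at a = 9: M₀a(2L − a)/(2EI) = 1336/EI
  δ_0 = 32133/EI
Tip deflection under a unit load at C: L³/(3EI) = 333.3/EI.
Compatibility at C: δ_0 − R_C·δ_{CC} = 0, so R_C = 32133/333.3 = 96.4 kN.

R_C = 96.4 kN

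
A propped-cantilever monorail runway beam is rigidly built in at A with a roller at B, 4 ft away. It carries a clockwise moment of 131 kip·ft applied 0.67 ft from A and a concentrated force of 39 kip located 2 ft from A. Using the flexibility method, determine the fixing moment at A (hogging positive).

Release the roller at B. Primary structure: cantilever fixed at A.
Primary-structure tip deflection at B by superposition:
  clockwise couple 131 at a = 0.67: M₀a(2L − a)/(2EI) = 321.7/EI
  point load 39 at a = 2: Pa²(3L − a)/(6EI) = 260/EI
  δ_0 = 581.7/EI
Flexibility coefficient — unit upward force at B: δ_{BB} = L³/(3EI) = 21.33/EI.
Compatibility at B: δ_0 − R_B·δ_{BB} = 0, so R_B = 581.7/21.33 = 27.27 kip.
Moment equilibrium about A: M_A = Σ(load moments about A) − R_B·L = 209 − 27.27×4 = 99.94 kip·ft.

M_A = 99.94 kip·ft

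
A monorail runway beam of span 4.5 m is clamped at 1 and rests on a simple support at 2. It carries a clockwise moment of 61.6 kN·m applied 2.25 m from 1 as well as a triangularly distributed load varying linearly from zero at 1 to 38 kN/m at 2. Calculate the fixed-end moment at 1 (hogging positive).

Release the roller at 2. Primary structure: cantilever fixed at 1.
Free-end deflection of the primary structure under the applied loading (downward +):
  clockwise couple 61.6 at a = 2.25: M₀a(2L − a)/(2EI) = 467.8/EI
  triangular load, peak 38 at the free end: 11w₀L⁴/(120EI) = 1428/EI
  δ_0 = 1896/EI
Tip deflection under a unit load at 2: L³/(3EI) = 30.38/EI.
Compatibility at 2: δ_0 − R_2·δ_{22} = 0, so R_2 = 1896/30.38 = 62.42 kN.
Moment equilibrium about 1: M_1 = Σ(load moments about 1) − R_2·L = 318.1 − 62.42×4.5 = 37.19 kN·m.

M_1 = 37.19 kN·m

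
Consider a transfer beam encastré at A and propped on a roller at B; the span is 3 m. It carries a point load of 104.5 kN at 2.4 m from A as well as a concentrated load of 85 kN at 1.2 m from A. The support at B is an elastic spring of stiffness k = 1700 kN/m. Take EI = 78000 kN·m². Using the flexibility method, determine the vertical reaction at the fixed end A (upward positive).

R_A = 174.5 kN

Remove the prop at B; the released (primary) structure is a cantilever built in at A.
Primary-structure tip deflection at B by superposition:
  point load 104.5 at a = 2.4: Pa²(3L − a)/(6EI) = 662.1/EI
  point load 85 at a = 1.2: Pa²(3L − a)/(6EI) = 159.1/EI
  δ_0 = 821.2/EI
Tip deflection under a unit load at B: L³/(3EI) = 9/EI.
With EI = 78000 kN·m²: δ_0 = 0.010529 m and δ_{BB} = 0.000115 m/kN.
Compatibility — the spring shortens by R_B/k under the reaction it provides: δ_0 − R_B·δ_{BB} = R_B/k. With 1/k = 0.000588 m/kN, R_B = δ_0 / (δ_{BB} + 1/k) = 0.010529 / (0.000115 + 0.000588) = 14.96 kN.
Vertical equilibrium: R_A = ΣP − R_B = 189.5 − 14.96 = 174.5 kN.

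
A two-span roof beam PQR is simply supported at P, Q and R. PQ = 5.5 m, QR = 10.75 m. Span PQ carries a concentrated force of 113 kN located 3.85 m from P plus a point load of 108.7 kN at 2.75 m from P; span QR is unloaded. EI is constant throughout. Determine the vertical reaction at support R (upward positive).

R_R = -7.022 kN

Release continuity at Q by inserting a hinge; the redundant is the internal moment M_Q. The primary structure is two simply-supported spans PQ and QR.
End slopes at the hinge Q, treating each span as simply supported:
  span PQ: point load 113 at a = 3.85: Pab(L + a)/(6LEI) = 203.4/EI
  span PQ: point load 108.7 at a = 2.75: Pab(L + a)/(6LEI) = 205.5/EI
  relative rotation θ_0 = (408.9 + 0)/EI = 408.9/EI
A unit hogging moment at Q produces rotation L₁/(3EI) + L₂/(3EI) = 5.417/EI.
Slope continuity at Q: θ_0 = M_Q·5.417/EI, so M_Q = 408.9/5.417 = 75.49 kN·m (hogging).
Span QR, ΣM about R: R_Q^{QR}·10.75 = 0 + 75.49, so R_Q^{QR} = 7.022 kN and R_R = 0 − 7.022 = -7.022 kN.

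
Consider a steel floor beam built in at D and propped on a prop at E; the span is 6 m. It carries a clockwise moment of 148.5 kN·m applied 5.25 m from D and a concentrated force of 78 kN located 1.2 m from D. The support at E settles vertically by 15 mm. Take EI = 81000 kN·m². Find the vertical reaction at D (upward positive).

Release the roller at E. Primary structure: cantilever fixed at D.
Primary-structure tip deflection at E by superposition:
  clockwise couple 148.5 at a = 5.25: M₀a(2L − a)/(2EI) = 2631/EI
  point load 78 at a = 1.2: Pa²(3L − a)/(6EI) = 314.5/EI
  δ_0 = 2946/EI
Tip deflection under a unit load at E: L³/(3EI) = 72/EI.
With EI = 81000 kN·m²: δ_0 = 0.036367 m and δ_{EE} = 0.000889 m/kN.
Compatibility — the beam at E must follow the support down by 0.015 m: δ_0 − R_E·δ_{EE} = 0.015, so R_E = (0.036367 − 0.015)/0.000889 = 24.04 kN.
Vertical equilibrium: R_D = ΣP − R_E = 78 − 24.04 = 53.96 kN.

R_D = 53.96 kN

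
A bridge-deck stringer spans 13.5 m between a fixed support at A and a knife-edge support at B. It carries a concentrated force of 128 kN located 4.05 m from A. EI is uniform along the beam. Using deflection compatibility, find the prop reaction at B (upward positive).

R_B = 15.55 kN

Choose R_B as the redundant. The primary structure is the cantilever fixed at A.
Primary-structure tip deflection at B by superposition:
  point load 128 at a = 4.05: Pa²(3L − a)/(6EI) = 12755/EI
Flexibility coefficient — unit upward force at B: δ_{BB} = L³/(3EI) = 820.1/EI.
Compatibility at B: δ_0 − R_B·δ_{BB} = 0, so R_B = 12755/820.1 = 15.55 kN.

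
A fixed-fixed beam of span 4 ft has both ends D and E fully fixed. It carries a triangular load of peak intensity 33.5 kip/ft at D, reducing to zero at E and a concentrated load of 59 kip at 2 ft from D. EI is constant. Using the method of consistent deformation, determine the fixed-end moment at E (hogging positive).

M_E = 47.37 kip·ft

Release both end moments; the primary structure is a simply-supported span DE with redundants M_D and M_E.
Simple-span end rotations at D and E under the given loads:
  at D: triangular load, peak 33.5: w₀L³/(45EI) = 47.64/EI
  at E: triangular load, peak 33.5: 7w₀L³/(360EI) = 41.69/EI
  at D: point load 59 at a = 2: Pab(L + b)/(6LEI) = 59/EI
  at E: point load 59 at a = 2: Pab(L + a)/(6LEI) = 59/EI
  θ_D0 = 106.6/EI,  θ_E0 = 100.7/EI
Flexibility coefficients: a unit moment at one end gives L/(3EI) there and L/(6EI) at the far end, so f₁₁ = f₂₂ = 1.333/EI and f₁₂ = f₂₁ = 0.6667/EI.
Compatibility — zero rotation at each built-in end:
  1.333 M_D + 0.6667 M_E = 106.6
  0.6667 M_D + 1.333 M_E = 100.7
Solving the pair gives M_D = 56.3 kip·ft and M_E = 47.37 kip·ft (hogging).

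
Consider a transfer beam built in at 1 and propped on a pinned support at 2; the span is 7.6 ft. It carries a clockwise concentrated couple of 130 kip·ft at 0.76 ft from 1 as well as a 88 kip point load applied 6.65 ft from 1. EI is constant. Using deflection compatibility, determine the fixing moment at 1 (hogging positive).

Release the roller at 2. Primary structure: cantilever fixed at 1.
Free-end deflection of the primary structure under the applied loading (downward +):
  clockwise couple 130 at a = 0.76: M₀a(2L − a)/(2EI) = 713.3/EI
  point load 88 at a = 6.65: Pa²(3L − a)/(6EI) = 10475/EI
  δ_0 = 11188/EI
Tip deflection under a unit load at 2: L³/(3EI) = 146.3/EI.
The prop prevents deflection at 2: R_2 = δ_0/δ_{22} = 11188/146.3 = 76.46 kip.
Moment equilibrium about 1: M_1 = Σ(load moments about 1) − R_2·L = 715.2 − 76.46×7.6 = 134.1 kip·ft.

M_1 = 134.1 kip·ft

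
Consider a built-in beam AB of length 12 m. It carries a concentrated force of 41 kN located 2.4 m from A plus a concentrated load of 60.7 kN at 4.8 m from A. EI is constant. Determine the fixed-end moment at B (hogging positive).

Take the two fixed-end moments M_A, M_B as redundants; the released structure is the simple span AB.
On the primary (simply-supported) span, the end slopes from the loading are:
  at A: point load 41 at a = 2.4: Pab(L + b)/(6LEI) = 283.4/EI
  at B: point load 41 at a = 2.4: Pab(L + a)/(6LEI) = 188.9/EI
  at A: point load 60.7 at a = 4.8: Pab(L + b)/(6LEI) = 559.4/EI
  at B: point load 60.7 at a = 4.8: Pab(L + a)/(6LEI) = 489.5/EI
  θ_A0 = 842.8/EI,  θ_B0 = 678.4/EI
Flexibility coefficients: a unit moment at one end gives L/(3EI) there and L/(6EI) at the far end, so f₁₁ = f₂₂ = 4/EI and f₁₂ = f₂₁ = 2/EI.
Compatibility — zero rotation at each built-in end:
  4 M_A + 2 M_B = 842.8
  2 M_A + 4 M_B = 678.4
Solving the pair gives M_A = 167.9 kN·m and M_B = 85.67 kN·m (hogging).

M_B = 85.67 kN·m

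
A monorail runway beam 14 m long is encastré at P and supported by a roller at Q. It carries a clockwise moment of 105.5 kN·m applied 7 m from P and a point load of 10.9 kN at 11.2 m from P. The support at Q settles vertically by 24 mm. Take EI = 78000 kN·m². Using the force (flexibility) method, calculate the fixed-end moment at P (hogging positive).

M_P = 30.12 kN·m

Take the reaction at Q as the redundant and release it; the primary structure is a cantilever fixed at P.
Primary-structure tip deflection at Q by superposition:
  clockwise couple 105.5 at a = 7: M₀a(2L − a)/(2EI) = 7754/EI
  point load 10.9 at a = 11.2: Pa²(3L − a)/(6EI) = 7019/EI
  δ_0 = 14773/EI
Tip deflection under a unit load at Q: L³/(3EI) = 914.7/EI.
With EI = 78000 kN·m²: δ_0 = 0.1894 m and δ_{QQ} = 0.011726 m/kN.
Compatibility — the beam at Q must follow the support down by 0.024 m: δ_0 − R_Q·δ_{QQ} = 0.024, so R_Q = (0.1894 − 0.024)/0.011726 = 14.1 kN.
Moment equilibrium about P: M_P = Σ(load moments about P) − R_Q·L = 227.6 − 14.1×14 = 30.12 kN·m.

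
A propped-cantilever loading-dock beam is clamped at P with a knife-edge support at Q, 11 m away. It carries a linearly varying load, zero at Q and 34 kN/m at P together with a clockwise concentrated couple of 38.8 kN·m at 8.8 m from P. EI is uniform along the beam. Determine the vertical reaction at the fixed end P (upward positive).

Choose R_Q as the redundant. The primary structure is the cantilever fixed at P.
Free-end deflection of the primary structure under the applied loading (downward +):
  triangular load, peak 34 at the fixed end: w₀L⁴/(30EI) = 16593/EI
  clockwise couple 38.8 at a = 8.8: M₀a(2L − a)/(2EI) = 2254/EI
  δ_0 = 18847/EI
Flexibility coefficient — unit upward force at Q: δ_{QQ} = L³/(3EI) = 443.7/EI.
Compatibility at Q: δ_0 − R_Q·δ_{QQ} = 0, so R_Q = 18847/443.7 = 42.48 kN.
Vertical equilibrium: R_P = ΣP − R_Q = 187 − 42.48 = 144.5 kN.

R_P = 144.5 kN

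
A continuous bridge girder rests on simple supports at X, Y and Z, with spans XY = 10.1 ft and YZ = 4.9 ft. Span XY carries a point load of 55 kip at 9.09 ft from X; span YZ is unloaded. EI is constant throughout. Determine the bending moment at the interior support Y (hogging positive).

M_Y = 31.98 kip·ft

Take M_Y as the redundant. Released structure: two simple spans XY and YZ with a hinge at Y.
End slopes at the hinge Y, treating each span as simply supported:
  span XY: point load 55 at a = 9.09: Pab(L + a)/(6LEI) = 159.9/EI
  relative rotation θ_0 = (159.9 + 0)/EI = 159.9/EI
A unit hogging moment at Y produces rotation L₁/(3EI) + L₂/(3EI) = 5/EI.
Slope continuity at Y: θ_0 = M_Y·5/EI, so M_Y = 159.9/5 = 31.98 kip·ft (hogging).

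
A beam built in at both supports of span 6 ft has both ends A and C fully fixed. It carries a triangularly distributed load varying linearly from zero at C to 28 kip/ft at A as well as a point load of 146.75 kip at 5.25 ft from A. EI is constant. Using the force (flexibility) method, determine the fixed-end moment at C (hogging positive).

Release both end moments; the primary structure is a simply-supported span AC with redundants M_A and M_C.
Simple-span end rotations at A and C under the given loads:
  at A: triangular load, peak 28: w₀L³/(45EI) = 134.4/EI
  at C: triangular load, peak 28: 7w₀L³/(360EI) = 117.6/EI
  at A: point load 146.75 at a = 5.25: Pab(L + b)/(6LEI) = 108.3/EI
  at C: point load 146.75 at a = 5.25: Pab(L + a)/(6LEI) = 180.6/EI
  θ_A0 = 242.7/EI,  θ_C0 = 298.2/EI
Flexibility coefficients: a unit moment at one end gives L/(3EI) there and L/(6EI) at the far end, so f₁₁ = f₂₂ = 2/EI and f₁₂ = f₂₁ = 1/EI.
Compatibility — zero rotation at each built-in end:
  2 M_A + 1 M_C = 242.7
  1 M_A + 2 M_C = 298.2
Solving the pair gives M_A = 62.44 kip·ft and M_C = 117.9 kip·ft (hogging).

M_C = 117.9 kip·ft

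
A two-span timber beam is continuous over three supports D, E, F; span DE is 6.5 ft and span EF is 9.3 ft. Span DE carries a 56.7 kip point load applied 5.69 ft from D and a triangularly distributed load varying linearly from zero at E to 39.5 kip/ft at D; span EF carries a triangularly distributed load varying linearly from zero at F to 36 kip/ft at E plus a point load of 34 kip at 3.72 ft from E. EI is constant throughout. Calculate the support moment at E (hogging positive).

M_E = 213.5 kip·ft

Insert a hinge at E; M_E is the redundant, and each span becomes simply supported.
End slopes at the hinge E, treating each span as simply supported:
  span DE: point load 56.7 at a = 5.69: Pab(L + a)/(6LEI) = 81.68/EI
  span DE: triangular load, peak 39.5: 7w₀L³/(360EI) = 210.9/EI
  span EF: triangular load, peak 36: w₀L³/(45EI) = 643.5/EI
  span EF: point load 34 at a = 3.72: Pab(L + b)/(6LEI) = 188.2/EI
  relative rotation θ_0 = (292.6 + 831.7)/EI = 1124/EI
A unit hogging moment at E produces rotation L₁/(3EI) + L₂/(3EI) = 5.267/EI.
Slope continuity at E: θ_0 = M_E·5.267/EI, so M_E = 1124/5.267 = 213.5 kip·ft (hogging).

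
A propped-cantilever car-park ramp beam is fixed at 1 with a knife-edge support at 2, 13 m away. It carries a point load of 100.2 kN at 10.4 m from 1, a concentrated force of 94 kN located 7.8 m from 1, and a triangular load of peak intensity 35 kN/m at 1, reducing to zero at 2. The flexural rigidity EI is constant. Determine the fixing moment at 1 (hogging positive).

Take the reaction at 2 as the redundant and release it; the primary structure is a cantilever fixed at 1.
Free-end deflection of the primary structure under the applied loading (downward +):
  point load 100.2 at a = 10.4: Pa²(3L − a)/(6EI) = 51659/EI
  point load 94 at a = 7.8: Pa²(3L − a)/(6EI) = 29739/EI
  triangular load, peak 35 at the fixed end: w₀L⁴/(30EI) = 33321/EI
  δ_0 = 114719/EI
Flexibility coefficient — unit upward force at 2: δ_{22} = L³/(3EI) = 732.3/EI.
The prop prevents deflection at 2: R_2 = δ_0/δ_{22} = 114719/732.3 = 156.6 kN.
Moment equilibrium about 1: M_1 = Σ(load moments about 1) − R_2·L = 2761 − 156.6×13 = 724.7 kN·m.

M_1 = 724.7 kN·m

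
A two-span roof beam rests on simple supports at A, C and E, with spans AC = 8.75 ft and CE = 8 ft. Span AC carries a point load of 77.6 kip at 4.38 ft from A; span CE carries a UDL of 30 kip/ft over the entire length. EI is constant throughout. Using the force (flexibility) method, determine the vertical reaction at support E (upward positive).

Insert a hinge at C; M_C is the redundant, and each span becomes simply supported.
Rotations at C on the released spans (each span's end-slope, ×1/EI):
  span AC: point load 77.6 at a = 4.38: Pab(L + a)/(6LEI) = 371.5/EI
  span CE: UDL 30: wL³/(24EI) = 640/EI
  relative rotation θ_0 = (371.5 + 640)/EI = 1011/EI
A unit hogging moment at C produces rotation L₁/(3EI) + L₂/(3EI) = 5.583/EI.
Slope continuity at C: θ_0 = M_C·5.583/EI, so M_C = 1011/5.583 = 181.2 kip·ft (hogging).
Span CE, ΣM about E: R_C^{CE}·8 = 960 + 181.2, so R_C^{CE} = 142.6 kip and R_E = 240 − 142.6 = 97.36 kip.

R_E = 97.36 kip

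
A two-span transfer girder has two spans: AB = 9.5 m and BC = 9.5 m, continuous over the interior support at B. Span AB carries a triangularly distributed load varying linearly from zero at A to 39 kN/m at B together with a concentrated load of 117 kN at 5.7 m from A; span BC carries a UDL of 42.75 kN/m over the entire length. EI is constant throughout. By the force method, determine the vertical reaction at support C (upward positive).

Insert a hinge at B; M_B is the redundant, and each span becomes simply supported.
End slopes at the hinge B, treating each span as simply supported:
  span AB: triangular load, peak 39: w₀L³/(45EI) = 743.1/EI
  span AB: point load 117 at a = 5.7: Pab(L + a)/(6LEI) = 675.8/EI
  span BC: UDL 42.75: wL³/(24EI) = 1527/EI
  relative rotation θ_0 = (1419 + 1527)/EI = 2946/EI
A unit hogging moment at B produces rotation L₁/(3EI) + L₂/(3EI) = 6.333/EI.
Compatibility: M_B·(L₁+L₂)/(3EI) = θ_0, giving M_B = 465.2 kN·m (hogging).
Span BC, ΣM about C: R_B^{BC}·9.5 = 1929 + 465.2, so R_B^{BC} = 252 kN and R_C = 406.1 − 252 = 154.1 kN.

R_C = 154.1 kN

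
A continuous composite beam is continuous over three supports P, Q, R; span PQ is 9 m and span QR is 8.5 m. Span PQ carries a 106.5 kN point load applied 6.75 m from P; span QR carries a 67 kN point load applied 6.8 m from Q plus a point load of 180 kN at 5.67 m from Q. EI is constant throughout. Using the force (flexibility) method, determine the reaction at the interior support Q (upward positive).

R_Q = 202.9 kN

Release continuity at Q by inserting a hinge; the redundant is the internal moment M_Q. The primary structure is two simply-supported spans PQ and QR.
Rotations at Q on the released spans (each span's end-slope, ×1/EI):
  span PQ: point load 106.5 at a = 6.75: Pab(L + a)/(6LEI) = 471.8/EI
  span QR: point load 67 at a = 6.8: Pab(L + b)/(6LEI) = 154.9/EI
  span QR: point load 180 at a = 5.67: Pab(L + b)/(6LEI) = 641.7/EI
  relative rotation θ_0 = (471.8 + 796.6)/EI = 1268/EI
A unit hogging moment at Q produces rotation L₁/(3EI) + L₂/(3EI) = 5.833/EI.
Compatibility: M_Q·(L₁+L₂)/(3EI) = θ_0, giving M_Q = 217.4 kN·m (hogging).
Span PQ, ΣM about P with M_Q applied at Q: R_Q^{PQ}·9 = 718.9 + 217.4, so R_Q^{PQ} = 104 kN and R_P = 106.5 − 104 = 2.467 kN.
Span QR, ΣM about R: R_Q^{QR}·8.5 = 623.3 + 217.4, so R_Q^{QR} = 98.91 kN and R_R = 247 − 98.91 = 148.1 kN.
R_Q = 104 + 98.91 = 202.9 kN.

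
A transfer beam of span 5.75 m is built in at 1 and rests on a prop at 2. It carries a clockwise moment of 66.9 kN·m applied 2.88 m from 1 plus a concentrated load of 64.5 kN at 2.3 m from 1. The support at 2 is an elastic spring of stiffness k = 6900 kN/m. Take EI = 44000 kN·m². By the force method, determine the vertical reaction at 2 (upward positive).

Release the roller at 2. Primary structure: cantilever fixed at 1.
Downward deflection at the released point 2 due to the loads:
  clockwise couple 66.9 at a = 2.88: M₀a(2L − a)/(2EI) = 830.4/EI
  point load 64.5 at a = 2.3: Pa²(3L − a)/(6EI) = 850.2/EI
  δ_0 = 1681/EI
Tip deflection under a unit load at 2: L³/(3EI) = 63.37/EI.
With EI = 44000 kN·m²: δ_0 = 0.038195 m and δ_{22} = 0.00144 m/kN.
Compatibility — the spring shortens by R_2/k under the reaction it provides: δ_0 − R_2·δ_{22} = R_2/k. With 1/k = 0.000145 m/kN, R_2 = δ_0 / (δ_{22} + 1/k) = 0.038195 / (0.00144 + 0.000145) = 24.1 kN.

R_2 = 24.1 kN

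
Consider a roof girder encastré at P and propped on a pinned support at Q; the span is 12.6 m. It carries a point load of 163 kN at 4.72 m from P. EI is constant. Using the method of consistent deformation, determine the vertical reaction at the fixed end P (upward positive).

Choose R_Q as the redundant. The primary structure is the cantilever fixed at P.
Free-end deflection of the primary structure under the applied loading (downward +):
  point load 163 at a = 4.72: Pa²(3L − a)/(6EI) = 20021/EI
Flexibility coefficient — unit upward force at Q: δ_{QQ} = L³/(3EI) = 666.8/EI.
The prop prevents deflection at Q: R_Q = δ_0/δ_{QQ} = 20021/666.8 = 30.03 kN.
Vertical equilibrium: R_P = ΣP − R_Q = 163 − 30.03 = 133 kN.

R_P = 133 kN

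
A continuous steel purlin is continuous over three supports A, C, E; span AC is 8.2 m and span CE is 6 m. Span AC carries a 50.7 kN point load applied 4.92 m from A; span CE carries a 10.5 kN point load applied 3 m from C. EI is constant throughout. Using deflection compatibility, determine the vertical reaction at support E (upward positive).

R_E = -3.264 kN

Release continuity at C by inserting a hinge; the redundant is the internal moment M_C. The primary structure is two simply-supported spans AC and CE.
Rotations at C on the released spans (each span's end-slope, ×1/EI):
  span AC: point load 50.7 at a = 4.92: Pab(L + a)/(6LEI) = 218.2/EI
  span CE: point load 10.5 at a = 3: Pab(L + b)/(6LEI) = 23.62/EI
  relative rotation θ_0 = (218.2 + 23.62)/EI = 241.8/EI
A unit hogging moment at C produces rotation L₁/(3EI) + L₂/(3EI) = 4.733/EI.
Compatibility: M_C·(L₁+L₂)/(3EI) = θ_0, giving M_C = 51.09 kN·m (hogging).
Span CE, ΣM about E: R_C^{CE}·6 = 31.5 + 51.09, so R_C^{CE} = 13.76 kN and R_E = 10.5 − 13.76 = -3.264 kN.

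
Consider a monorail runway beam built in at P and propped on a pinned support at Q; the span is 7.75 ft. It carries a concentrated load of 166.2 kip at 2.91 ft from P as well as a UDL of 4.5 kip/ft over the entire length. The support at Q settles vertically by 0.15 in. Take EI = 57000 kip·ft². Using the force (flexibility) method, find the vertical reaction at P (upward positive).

R_P = 161.8 kip

Release the roller at Q. Primary structure: cantilever fixed at P.
Primary-structure tip deflection at Q by superposition:
  point load 166.2 at a = 2.91: Pa²(3L − a)/(6EI) = 4771/EI
  UDL 4.5: wL⁴/(8EI) = 2029/EI
  δ_0 = 6800/EI
Flexibility coefficient — unit upward force at Q: δ_{QQ} = L³/(3EI) = 155.2/EI.
With EI = 57000 kip·ft²: δ_0 = 0.1193 ft and δ_{QQ} = 0.002722 ft/kip.
Compatibility — the beam at Q must follow the support down by 0.0125 ft: δ_0 − R_Q·δ_{QQ} = 0.0125, so R_Q = (0.1193 − 0.0125)/0.002722 = 39.24 kip.
Vertical equilibrium: R_P = ΣP − R_Q = 201.1 − 39.24 = 161.8 kip.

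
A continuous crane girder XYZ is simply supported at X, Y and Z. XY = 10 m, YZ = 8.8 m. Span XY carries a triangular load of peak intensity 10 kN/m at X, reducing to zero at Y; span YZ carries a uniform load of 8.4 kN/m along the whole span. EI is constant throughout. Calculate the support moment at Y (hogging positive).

Take M_Y as the redundant. Released structure: two simple spans XY and YZ with a hinge at Y.
Discontinuity in slope at Y on the released structure — sum the simple-span end rotations:
  span XY: triangular load, peak 10: 7w₀L³/(360EI) = 194.4/EI
  span YZ: UDL 8.4: wL³/(24EI) = 238.5/EI
  relative rotation θ_0 = (194.4 + 238.5)/EI = 433/EI
A unit hogging moment at Y produces rotation L₁/(3EI) + L₂/(3EI) = 6.267/EI.
Slope continuity at Y: θ_0 = M_Y·6.267/EI, so M_Y = 433/6.267 = 69.09 kN·m (hogging).

M_Y = 69.09 kN·m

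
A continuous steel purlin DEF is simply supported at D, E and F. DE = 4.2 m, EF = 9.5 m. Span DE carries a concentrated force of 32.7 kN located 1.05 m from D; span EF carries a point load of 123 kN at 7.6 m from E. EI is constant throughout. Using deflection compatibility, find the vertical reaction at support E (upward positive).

R_E = 61.18 kN

Release continuity at E by inserting a hinge; the redundant is the internal moment M_E. The primary structure is two simply-supported spans DE and EF.
Rotations at E on the released spans (each span's end-slope, ×1/EI):
  span DE: point load 32.7 at a = 1.05: Pab(L + a)/(6LEI) = 22.53/EI
  span EF: point load 123 at a = 7.6: Pab(L + b)/(6LEI) = 355.2/EI
  relative rotation θ_0 = (22.53 + 355.2)/EI = 377.8/EI
A unit hogging moment at E produces rotation L₁/(3EI) + L₂/(3EI) = 4.567/EI.
Slope continuity at E: θ_0 = M_E·4.567/EI, so M_E = 377.8/4.567 = 82.72 kN·m (hogging).
Span DE, ΣM about D with M_E applied at E: R_E^{DE}·4.2 = 34.34 + 82.72, so R_E^{DE} = 27.87 kN and R_D = 32.7 − 27.87 = 4.83 kN.
Span EF, ΣM about F: R_E^{EF}·9.5 = 233.7 + 82.72, so R_E^{EF} = 33.31 kN and R_F = 123 − 33.31 = 89.69 kN.
R_E = 27.87 + 33.31 = 61.18 kN.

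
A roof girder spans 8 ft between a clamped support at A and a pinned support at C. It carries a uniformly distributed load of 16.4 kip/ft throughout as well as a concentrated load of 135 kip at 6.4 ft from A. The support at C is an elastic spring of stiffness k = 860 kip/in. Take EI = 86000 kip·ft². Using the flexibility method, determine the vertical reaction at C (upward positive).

Take the reaction at C as the redundant and release it; the primary structure is a cantilever fixed at A.
Primary-structure tip deflection at C by superposition:
  UDL 16.4: wL⁴/(8EI) = 8397/EI
  point load 135 at a = 6.4: Pa²(3L − a)/(6EI) = 16220/EI
  δ_0 = 24617/EI
Tip deflection under a unit load at C: L³/(3EI) = 170.7/EI.
With EI = 86000 kip·ft²: δ_0 = 0.28624 ft and δ_{CC} = 0.001984 ft/kip.
Compatibility — the spring shortens by R_C/k under the reaction it provides: δ_0 − R_C·δ_{CC} = R_C/k. With 1/k = 1/(860×12) ft/kip = 0.000097 ft/kip, R_C = δ_0 / (δ_{CC} + 1/k) = 0.28624 / (0.001984 + 0.000097) = 137.5 kip.

R_C = 137.5 kip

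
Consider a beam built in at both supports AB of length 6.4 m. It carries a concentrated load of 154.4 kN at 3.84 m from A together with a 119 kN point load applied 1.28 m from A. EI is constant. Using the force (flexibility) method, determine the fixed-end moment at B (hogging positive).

Release both end moments; the primary structure is a simply-supported span AB with redundants M_A and M_B.
On the primary (simply-supported) span, the end slopes from the loading are:
  at A: point load 154.4 at a = 3.84: Pab(L + b)/(6LEI) = 354.2/EI
  at B: point load 154.4 at a = 3.84: Pab(L + a)/(6LEI) = 404.8/EI
  at A: point load 119 at a = 1.28: Pab(L + b)/(6LEI) = 234/EI
  at B: point load 119 at a = 1.28: Pab(L + a)/(6LEI) = 156/EI
  θ_A0 = 588.1/EI,  θ_B0 = 560.7/EI
Flexibility coefficients: a unit moment at one end gives L/(3EI) there and L/(6EI) at the far end, so f₁₁ = f₂₂ = 2.133/EI and f₁₂ = f₂₁ = 1.067/EI.
Compatibility — zero rotation at each built-in end:
  2.133 M_A + 1.067 M_B = 588.1
  1.067 M_A + 2.133 M_B = 560.7
Solving the pair gives M_A = 192.3 kN·m and M_B = 166.7 kN·m (hogging).

M_B = 166.7 kN·m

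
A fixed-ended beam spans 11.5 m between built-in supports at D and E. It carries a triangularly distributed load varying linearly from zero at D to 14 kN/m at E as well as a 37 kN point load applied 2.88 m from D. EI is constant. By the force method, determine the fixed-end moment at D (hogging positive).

M_D = 121.6 kN·m

Take the two fixed-end moments M_D, M_E as redundants; the released structure is the simple span DE.
End rotations of the released simple span under the applied load (×1/EI):
  at D: triangular load, peak 14: 7w₀L³/(360EI) = 414/EI
  at E: triangular load, peak 14: w₀L³/(45EI) = 473.2/EI
  at D: point load 37 at a = 2.88: Pab(L + b)/(6LEI) = 267.8/EI
  at E: point load 37 at a = 2.88: Pab(L + a)/(6LEI) = 191.4/EI
  θ_D0 = 681.9/EI,  θ_E0 = 664.6/EI
Flexibility coefficients: a unit moment at one end gives L/(3EI) there and L/(6EI) at the far end, so f₁₁ = f₂₂ = 3.833/EI and f₁₂ = f₂₁ = 1.917/EI.
Compatibility — zero rotation at each built-in end:
  3.833 M_D + 1.917 M_E = 681.9
  1.917 M_D + 3.833 M_E = 664.6
Solving the pair gives M_D = 121.6 kN·m and M_E = 112.6 kN·m (hogging).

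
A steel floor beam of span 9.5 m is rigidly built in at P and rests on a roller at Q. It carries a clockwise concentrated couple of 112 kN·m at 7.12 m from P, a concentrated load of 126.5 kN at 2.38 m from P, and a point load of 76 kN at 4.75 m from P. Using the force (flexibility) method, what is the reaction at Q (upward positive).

Release the roller at Q. Primary structure: cantilever fixed at P.
Primary-structure tip deflection at Q by superposition:
  clockwise couple 112 at a = 7.12: M₀a(2L − a)/(2EI) = 4737/EI
  point load 126.5 at a = 2.38: Pa²(3L − a)/(6EI) = 3119/EI
  point load 76 at a = 4.75: Pa²(3L − a)/(6EI) = 6788/EI
  δ_0 = 14644/EI
Tip deflection under a unit load at Q: L³/(3EI) = 285.8/EI.
Compatibility at Q: δ_0 − R_Q·δ_{QQ} = 0, so R_Q = 14644/285.8 = 51.24 kN.

R_Q = 51.24 kN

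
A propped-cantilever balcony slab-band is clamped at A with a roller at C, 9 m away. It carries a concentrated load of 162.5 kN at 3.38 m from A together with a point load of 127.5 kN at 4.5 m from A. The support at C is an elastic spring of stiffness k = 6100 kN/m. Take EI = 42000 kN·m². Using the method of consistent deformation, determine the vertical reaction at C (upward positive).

Take the reaction at C as the redundant and release it; the primary structure is a cantilever fixed at A.
Free-end deflection of the primary structure under the applied loading (downward +):
  point load 162.5 at a = 3.38: Pa²(3L − a)/(6EI) = 7308/EI
  point load 127.5 at a = 4.5: Pa²(3L − a)/(6EI) = 9682/EI
  δ_0 = 16990/EI
Tip deflection under a unit load at C: L³/(3EI) = 243/EI.
With EI = 42000 kN·m²: δ_0 = 0.40453 m and δ_{CC} = 0.005786 m/kN.
Compatibility — the spring shortens by R_C/k under the reaction it provides: δ_0 − R_C·δ_{CC} = R_C/k. With 1/k = 0.000164 m/kN, R_C = δ_0 / (δ_{CC} + 1/k) = 0.40453 / (0.005786 + 0.000164) = 67.99 kN.

R_C = 67.99 kN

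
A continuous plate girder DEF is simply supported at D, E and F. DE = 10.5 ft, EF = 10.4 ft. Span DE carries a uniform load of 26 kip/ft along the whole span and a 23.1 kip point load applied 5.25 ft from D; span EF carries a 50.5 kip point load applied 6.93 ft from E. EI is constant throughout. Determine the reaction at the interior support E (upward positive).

R_E = 211.1 kip

Release continuity at E by inserting a hinge; the redundant is the internal moment M_E. The primary structure is two simply-supported spans DE and EF.
Rotations at E on the released spans (each span's end-slope, ×1/EI):
  span DE: UDL 26: wL³/(24EI) = 1254/EI
  span DE: point load 23.1 at a = 5.25: Pab(L + a)/(6LEI) = 159.2/EI
  span EF: point load 50.5 at a = 6.93: Pab(L + b)/(6LEI) = 269.9/EI
  relative rotation θ_0 = (1413 + 269.9)/EI = 1683/EI
A unit hogging moment at E produces rotation L₁/(3EI) + L₂/(3EI) = 6.967/EI.
Compatibility: M_E·(L₁+L₂)/(3EI) = θ_0, giving M_E = 241.6 kip·ft (hogging).
Span DE, ΣM about D with M_E applied at E: R_E^{DE}·10.5 = 1555 + 241.6, so R_E^{DE} = 171.1 kip and R_D = 296.1 − 171.1 = 125 kip.
Span EF, ΣM about F: R_E^{EF}·10.4 = 175.2 + 241.6, so R_E^{EF} = 40.08 kip and R_F = 50.5 − 40.08 = 10.42 kip.
R_E = 171.1 + 40.08 = 211.1 kip.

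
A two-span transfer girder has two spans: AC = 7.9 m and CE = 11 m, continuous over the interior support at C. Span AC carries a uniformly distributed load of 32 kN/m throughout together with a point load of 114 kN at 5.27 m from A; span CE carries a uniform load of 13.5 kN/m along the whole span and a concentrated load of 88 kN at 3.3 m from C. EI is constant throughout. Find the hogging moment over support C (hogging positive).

M_C = 393.4 kN·m

Release continuity at C by inserting a hinge; the redundant is the internal moment M_C. The primary structure is two simply-supported spans AC and CE.
Rotations at C on the released spans (each span's end-slope, ×1/EI):
  span AC: UDL 32: wL³/(24EI) = 657.4/EI
  span AC: point load 114 at a = 5.27: Pab(L + a)/(6LEI) = 439/EI
  span CE: UDL 13.5: wL³/(24EI) = 748.7/EI
  span CE: point load 88 at a = 3.3: Pab(L + b)/(6LEI) = 633.6/EI
  relative rotation θ_0 = (1096 + 1382)/EI = 2479/EI
A unit hogging moment at C produces rotation L₁/(3EI) + L₂/(3EI) = 6.3/EI.
Compatibility: M_C·(L₁+L₂)/(3EI) = θ_0, giving M_C = 393.4 kN·m (hogging).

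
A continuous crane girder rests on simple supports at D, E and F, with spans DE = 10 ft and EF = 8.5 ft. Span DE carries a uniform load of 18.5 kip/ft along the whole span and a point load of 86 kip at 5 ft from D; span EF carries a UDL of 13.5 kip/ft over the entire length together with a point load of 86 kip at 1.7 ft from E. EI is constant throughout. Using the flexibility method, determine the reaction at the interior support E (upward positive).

Take M_E as the redundant. Released structure: two simple spans DE and EF with a hinge at E.
Rotations at E on the released spans (each span's end-slope, ×1/EI):
  span DE: UDL 18.5: wL³/(24EI) = 770.8/EI
  span DE: point load 86 at a = 5: Pab(L + a)/(6LEI) = 537.5/EI
  span EF: UDL 13.5: wL³/(24EI) = 345.4/EI
  span EF: point load 86 at a = 1.7: Pab(L + b)/(6LEI) = 298.2/EI
  relative rotation θ_0 = (1308 + 643.7)/EI = 1952/EI
A unit hogging moment at E produces rotation L₁/(3EI) + L₂/(3EI) = 6.167/EI.
Slope continuity at E: θ_0 = M_E·6.167/EI, so M_E = 1952/6.167 = 316.5 kip·ft (hogging).
Span DE, ΣM about D with M_E applied at E: R_E^{DE}·10 = 1355 + 316.5, so R_E^{DE} = 167.2 kip and R_D = 271 − 167.2 = 103.8 kip.
Span EF, ΣM about F: R_E^{EF}·8.5 = 1072 + 316.5, so R_E^{EF} = 163.4 kip and R_F = 200.8 − 163.4 = 37.33 kip.
R_E = 167.2 + 163.4 = 330.6 kip.

R_E = 330.6 kip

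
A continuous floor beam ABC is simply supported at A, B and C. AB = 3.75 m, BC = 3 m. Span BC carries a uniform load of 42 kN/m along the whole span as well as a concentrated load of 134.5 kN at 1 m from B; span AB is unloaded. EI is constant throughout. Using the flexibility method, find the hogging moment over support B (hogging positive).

Release continuity at B by inserting a hinge; the redundant is the internal moment M_B. The primary structure is two simply-supported spans AB and BC.
Discontinuity in slope at B on the released structure — sum the simple-span end rotations:
  span BC: UDL 42: wL³/(24EI) = 47.25/EI
  span BC: point load 134.5 at a = 1: Pab(L + b)/(6LEI) = 74.72/EI
  relative rotation θ_0 = (0 + 122)/EI = 122/EI
A unit hogging moment at B produces rotation L₁/(3EI) + L₂/(3EI) = 2.25/EI.
Slope continuity at B: θ_0 = M_B·2.25/EI, so M_B = 122/2.25 = 54.21 kN·m (hogging).

M_B = 54.21 kN·m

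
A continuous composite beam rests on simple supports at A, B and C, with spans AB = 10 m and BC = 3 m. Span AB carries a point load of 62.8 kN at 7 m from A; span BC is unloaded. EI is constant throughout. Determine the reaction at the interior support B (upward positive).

R_B = 81.33 kN

Insert a hinge at B; M_B is the redundant, and each span becomes simply supported.
Rotations at B on the released spans (each span's end-slope, ×1/EI):
  span AB: point load 62.8 at a = 7: Pab(L + a)/(6LEI) = 373.7/EI
  relative rotation θ_0 = (373.7 + 0)/EI = 373.7/EI
A unit hogging moment at B produces rotation L₁/(3EI) + L₂/(3EI) = 4.333/EI.
Slope continuity at B: θ_0 = M_B·4.333/EI, so M_B = 373.7/4.333 = 86.23 kN·m (hogging).
Span AB, ΣM about A with M_B applied at B: R_B^{AB}·10 = 439.6 + 86.23, so R_B^{AB} = 52.58 kN and R_A = 62.8 − 52.58 = 10.22 kN.
Span BC, ΣM about C: R_B^{BC}·3 = 0 + 86.23, so R_B^{BC} = 28.74 kN and R_C = 0 − 28.74 = -28.74 kN.
R_B = 52.58 + 28.74 = 81.33 kN.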